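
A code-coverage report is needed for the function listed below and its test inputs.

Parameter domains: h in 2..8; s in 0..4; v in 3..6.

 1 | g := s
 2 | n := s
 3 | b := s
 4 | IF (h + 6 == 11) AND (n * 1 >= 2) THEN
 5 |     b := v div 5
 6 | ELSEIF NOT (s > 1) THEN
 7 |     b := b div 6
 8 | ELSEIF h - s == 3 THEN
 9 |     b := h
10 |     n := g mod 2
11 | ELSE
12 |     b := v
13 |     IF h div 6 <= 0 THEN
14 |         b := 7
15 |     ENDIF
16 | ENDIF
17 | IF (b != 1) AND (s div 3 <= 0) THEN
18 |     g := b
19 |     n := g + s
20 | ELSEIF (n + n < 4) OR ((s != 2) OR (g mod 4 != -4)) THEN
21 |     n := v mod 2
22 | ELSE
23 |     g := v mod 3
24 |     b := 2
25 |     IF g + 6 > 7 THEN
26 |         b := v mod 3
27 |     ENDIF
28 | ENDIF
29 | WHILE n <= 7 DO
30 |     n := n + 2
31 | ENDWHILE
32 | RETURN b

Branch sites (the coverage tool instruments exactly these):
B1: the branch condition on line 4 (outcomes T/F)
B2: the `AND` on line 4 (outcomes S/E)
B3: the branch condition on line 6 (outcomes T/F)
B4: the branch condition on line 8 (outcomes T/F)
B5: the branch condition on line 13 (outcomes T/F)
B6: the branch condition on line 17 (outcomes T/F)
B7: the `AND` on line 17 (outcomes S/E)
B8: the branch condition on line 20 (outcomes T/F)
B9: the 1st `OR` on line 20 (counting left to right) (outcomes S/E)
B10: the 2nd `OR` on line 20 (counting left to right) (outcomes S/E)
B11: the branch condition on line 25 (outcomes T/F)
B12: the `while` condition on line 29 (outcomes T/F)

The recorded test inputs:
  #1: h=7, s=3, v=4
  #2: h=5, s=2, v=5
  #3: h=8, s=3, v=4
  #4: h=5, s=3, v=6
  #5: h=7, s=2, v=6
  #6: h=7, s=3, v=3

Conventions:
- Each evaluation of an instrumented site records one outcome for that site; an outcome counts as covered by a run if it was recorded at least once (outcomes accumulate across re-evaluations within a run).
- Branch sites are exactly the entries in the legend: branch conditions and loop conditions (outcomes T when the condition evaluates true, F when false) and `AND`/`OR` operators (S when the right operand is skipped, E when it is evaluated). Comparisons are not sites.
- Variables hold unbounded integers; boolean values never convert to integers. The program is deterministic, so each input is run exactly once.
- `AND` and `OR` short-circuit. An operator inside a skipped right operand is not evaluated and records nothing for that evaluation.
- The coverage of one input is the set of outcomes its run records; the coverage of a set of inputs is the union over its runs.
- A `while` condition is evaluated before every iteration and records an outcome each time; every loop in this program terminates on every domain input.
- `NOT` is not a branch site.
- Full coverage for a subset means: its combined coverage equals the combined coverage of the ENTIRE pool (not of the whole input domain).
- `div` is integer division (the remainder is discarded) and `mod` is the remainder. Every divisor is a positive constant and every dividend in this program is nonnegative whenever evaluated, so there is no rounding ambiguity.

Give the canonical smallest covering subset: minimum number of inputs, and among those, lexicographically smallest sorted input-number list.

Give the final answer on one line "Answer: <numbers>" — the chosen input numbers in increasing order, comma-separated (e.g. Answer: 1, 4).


#1 (h=7, s=3, v=4) -> B2->S, B1->F, B3->F, B4->F, B5->F, B7->E, B6->F, B9->E, B10->S, B8->T, B12->T, B12->T, B12->T, B12->T, ...; covered: B1=F, B2=S, B3=F, B4=F, B5=F, B6=F, B7=E, B8=T, B9=E, B10=S, B12=T, B12=F
#2 (h=5, s=2, v=5) -> B2->E, B1->T, B7->S, B6->F, B9->E, B10->E, B8->T, B12->T, B12->T, B12->T, B12->T, B12->F; covered: B1=T, B2=E, B6=F, B7=S, B8=T, B9=E, B10=E, B12=T, B12=F
#3 (h=8, s=3, v=4) -> B2->S, B1->F, B3->F, B4->F, B5->F, B7->E, B6->F, B9->E, B10->S, B8->T, B12->T, B12->T, B12->T, B12->T, ...; covered: B1=F, B2=S, B3=F, B4=F, B5=F, B6=F, B7=E, B8=T, B9=E, B10=S, B12=T, B12=F
#4 (h=5, s=3, v=6) -> B2->E, B1->T, B7->S, B6->F, B9->E, B10->S, B8->T, B12->T, B12->T, B12->T, B12->T, B12->F; covered: B1=T, B2=E, B6=F, B7=S, B8=T, B9=E, B10=S, B12=T, B12=F
#5 (h=7, s=2, v=6) -> B2->S, B1->F, B3->F, B4->F, B5->F, B7->E, B6->T, B12->F; covered: B1=F, B2=S, B3=F, B4=F, B5=F, B6=T, B7=E, B12=F
#6 (h=7, s=3, v=3) -> B2->S, B1->F, B3->F, B4->F, B5->F, B7->E, B6->F, B9->E, B10->S, B8->T, B12->T, B12->T, B12->T, B12->T, ...; covered: B1=F, B2=S, B3=F, B4=F, B5=F, B6=F, B7=E, B8=T, B9=E, B10=S, B12=T, B12=F
union over all inputs: B1=T, B1=F, B2=S, B2=E, B3=F, B4=F, B5=F, B6=T, B6=F, B7=S, B7=E, B8=T, B9=E, B10=S, B10=E, B12=T, B12=F (17 outcomes)
no size-1 subset reaches all 17 outcomes (best union: 12/17)
no size-2 subset reaches all 17 outcomes (best union: 16/17)
at size 3, {1, 2, 5} reaches all 17 outcomes; every lexicographically earlier size-3 subset fails
Answer: 1, 2, 5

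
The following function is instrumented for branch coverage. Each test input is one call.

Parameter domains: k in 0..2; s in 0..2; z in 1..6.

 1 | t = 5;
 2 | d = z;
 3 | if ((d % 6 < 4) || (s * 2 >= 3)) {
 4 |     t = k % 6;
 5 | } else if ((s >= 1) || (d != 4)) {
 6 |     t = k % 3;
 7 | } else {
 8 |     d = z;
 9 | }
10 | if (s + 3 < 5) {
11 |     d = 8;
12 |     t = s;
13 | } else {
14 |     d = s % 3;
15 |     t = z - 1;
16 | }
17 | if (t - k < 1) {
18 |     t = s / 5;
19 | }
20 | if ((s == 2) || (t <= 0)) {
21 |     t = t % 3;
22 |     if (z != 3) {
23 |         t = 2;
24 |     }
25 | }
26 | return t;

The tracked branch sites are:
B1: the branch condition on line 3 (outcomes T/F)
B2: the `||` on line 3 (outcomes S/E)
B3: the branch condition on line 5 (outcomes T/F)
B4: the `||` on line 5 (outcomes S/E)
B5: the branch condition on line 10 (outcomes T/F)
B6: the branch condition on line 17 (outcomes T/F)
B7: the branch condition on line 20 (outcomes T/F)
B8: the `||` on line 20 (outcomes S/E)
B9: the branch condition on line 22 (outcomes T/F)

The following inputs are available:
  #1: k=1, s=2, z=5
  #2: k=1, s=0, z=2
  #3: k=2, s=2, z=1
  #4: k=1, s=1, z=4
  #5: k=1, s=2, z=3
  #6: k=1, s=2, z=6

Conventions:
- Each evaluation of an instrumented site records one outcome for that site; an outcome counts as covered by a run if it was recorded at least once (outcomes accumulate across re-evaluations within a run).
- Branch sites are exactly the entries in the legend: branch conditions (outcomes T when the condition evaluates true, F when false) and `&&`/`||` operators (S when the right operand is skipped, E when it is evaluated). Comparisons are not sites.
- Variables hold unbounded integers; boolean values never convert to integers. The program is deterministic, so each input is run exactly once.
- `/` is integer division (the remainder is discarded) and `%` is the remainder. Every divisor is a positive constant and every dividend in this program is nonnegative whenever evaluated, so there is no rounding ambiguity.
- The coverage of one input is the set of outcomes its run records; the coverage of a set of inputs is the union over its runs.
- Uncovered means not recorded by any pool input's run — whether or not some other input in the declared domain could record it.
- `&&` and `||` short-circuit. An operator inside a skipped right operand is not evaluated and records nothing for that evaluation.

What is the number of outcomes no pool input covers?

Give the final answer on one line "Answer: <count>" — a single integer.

test 1 (k=1, s=2, z=5) fires B2->E, B1->T, B5->F, B6->F, B8->S, B7->T, B9->T; hits B1=T, B2=E, B5=F, B6=F, B7=T, B8=S, B9=T
test 2 (k=1, s=0, z=2) fires B2->S, B1->T, B5->T, B6->T, B8->E, B7->T, B9->T; hits B1=T, B2=S, B5=T, B6=T, B7=T, B8=E, B9=T
test 3 (k=2, s=2, z=1) fires B2->S, B1->T, B5->F, B6->T, B8->S, B7->T, B9->T; hits B1=T, B2=S, B5=F, B6=T, B7=T, B8=S, B9=T
test 4 (k=1, s=1, z=4) fires B2->E, B1->F, B4->S, B3->T, B5->T, B6->T, B8->E, B7->T, B9->T; hits B1=F, B2=E, B3=T, B4=S, B5=T, B6=T, B7=T, B8=E, B9=T
test 5 (k=1, s=2, z=3) fires B2->S, B1->T, B5->F, B6->F, B8->S, B7->T, B9->F; hits B1=T, B2=S, B5=F, B6=F, B7=T, B8=S, B9=F
test 6 (k=1, s=2, z=6) fires B2->S, B1->T, B5->F, B6->F, B8->S, B7->T, B9->T; hits B1=T, B2=S, B5=F, B6=F, B7=T, B8=S, B9=T
union over the pool: B1=T, B1=F, B2=S, B2=E, B3=T, B4=S, B5=T, B5=F, B6=T, B6=F, B7=T, B8=S, B8=E, B9=T, B9=F
uncovered (3 of 18): B3=F, B4=E, B7=F

Answer: 3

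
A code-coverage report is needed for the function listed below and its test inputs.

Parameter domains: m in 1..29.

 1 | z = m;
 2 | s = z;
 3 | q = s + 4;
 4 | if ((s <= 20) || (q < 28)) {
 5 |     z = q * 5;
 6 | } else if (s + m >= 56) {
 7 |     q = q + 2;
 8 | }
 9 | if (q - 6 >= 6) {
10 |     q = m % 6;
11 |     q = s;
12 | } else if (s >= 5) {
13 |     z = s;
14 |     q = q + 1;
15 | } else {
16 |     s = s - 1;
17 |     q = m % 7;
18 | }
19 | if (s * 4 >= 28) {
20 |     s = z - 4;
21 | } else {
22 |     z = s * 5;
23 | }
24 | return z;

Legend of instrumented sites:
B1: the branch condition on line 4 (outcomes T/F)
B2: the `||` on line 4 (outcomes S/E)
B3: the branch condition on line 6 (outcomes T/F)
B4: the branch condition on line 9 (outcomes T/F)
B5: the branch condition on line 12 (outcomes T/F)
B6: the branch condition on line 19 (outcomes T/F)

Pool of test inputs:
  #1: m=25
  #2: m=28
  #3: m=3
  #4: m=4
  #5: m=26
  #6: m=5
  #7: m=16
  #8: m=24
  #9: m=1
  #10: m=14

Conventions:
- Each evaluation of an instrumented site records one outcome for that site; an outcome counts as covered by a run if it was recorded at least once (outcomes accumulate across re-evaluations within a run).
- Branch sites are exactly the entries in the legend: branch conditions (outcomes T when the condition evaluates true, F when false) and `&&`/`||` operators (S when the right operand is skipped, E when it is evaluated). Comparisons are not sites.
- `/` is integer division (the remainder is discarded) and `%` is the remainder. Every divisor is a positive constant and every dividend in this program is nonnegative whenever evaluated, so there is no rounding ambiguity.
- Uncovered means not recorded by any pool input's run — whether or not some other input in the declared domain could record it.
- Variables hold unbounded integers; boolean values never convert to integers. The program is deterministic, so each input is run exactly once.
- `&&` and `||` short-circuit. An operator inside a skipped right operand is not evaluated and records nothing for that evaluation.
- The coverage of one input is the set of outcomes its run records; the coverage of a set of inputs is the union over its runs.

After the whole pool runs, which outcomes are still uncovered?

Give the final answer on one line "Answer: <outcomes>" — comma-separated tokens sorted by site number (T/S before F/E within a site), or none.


test 1 (m=25) fires B2->E, B1->F, B3->F, B4->T, B6->T; hits B1=F, B2=E, B3=F, B4=T, B6=T
test 2 (m=28) fires B2->E, B1->F, B3->T, B4->T, B6->T; hits B1=F, B2=E, B3=T, B4=T, B6=T
test 3 (m=3) fires B2->S, B1->T, B4->F, B5->F, B6->F; hits B1=T, B2=S, B4=F, B5=F, B6=F
test 4 (m=4) fires B2->S, B1->T, B4->F, B5->F, B6->F; hits B1=T, B2=S, B4=F, B5=F, B6=F
test 5 (m=26) fires B2->E, B1->F, B3->F, B4->T, B6->T; hits B1=F, B2=E, B3=F, B4=T, B6=T
test 6 (m=5) fires B2->S, B1->T, B4->F, B5->T, B6->F; hits B1=T, B2=S, B4=F, B5=T, B6=F
test 7 (m=16) fires B2->S, B1->T, B4->T, B6->T; hits B1=T, B2=S, B4=T, B6=T
test 8 (m=24) fires B2->E, B1->F, B3->F, B4->T, B6->T; hits B1=F, B2=E, B3=F, B4=T, B6=T
test 9 (m=1) fires B2->S, B1->T, B4->F, B5->F, B6->F; hits B1=T, B2=S, B4=F, B5=F, B6=F
test 10 (m=14) fires B2->S, B1->T, B4->T, B6->T; hits B1=T, B2=S, B4=T, B6=T
union over the pool: B1=T, B1=F, B2=S, B2=E, B3=T, B3=F, B4=T, B4=F, B5=T, B5=F, B6=T, B6=F
uncovered (0 of 12): none
Answer: none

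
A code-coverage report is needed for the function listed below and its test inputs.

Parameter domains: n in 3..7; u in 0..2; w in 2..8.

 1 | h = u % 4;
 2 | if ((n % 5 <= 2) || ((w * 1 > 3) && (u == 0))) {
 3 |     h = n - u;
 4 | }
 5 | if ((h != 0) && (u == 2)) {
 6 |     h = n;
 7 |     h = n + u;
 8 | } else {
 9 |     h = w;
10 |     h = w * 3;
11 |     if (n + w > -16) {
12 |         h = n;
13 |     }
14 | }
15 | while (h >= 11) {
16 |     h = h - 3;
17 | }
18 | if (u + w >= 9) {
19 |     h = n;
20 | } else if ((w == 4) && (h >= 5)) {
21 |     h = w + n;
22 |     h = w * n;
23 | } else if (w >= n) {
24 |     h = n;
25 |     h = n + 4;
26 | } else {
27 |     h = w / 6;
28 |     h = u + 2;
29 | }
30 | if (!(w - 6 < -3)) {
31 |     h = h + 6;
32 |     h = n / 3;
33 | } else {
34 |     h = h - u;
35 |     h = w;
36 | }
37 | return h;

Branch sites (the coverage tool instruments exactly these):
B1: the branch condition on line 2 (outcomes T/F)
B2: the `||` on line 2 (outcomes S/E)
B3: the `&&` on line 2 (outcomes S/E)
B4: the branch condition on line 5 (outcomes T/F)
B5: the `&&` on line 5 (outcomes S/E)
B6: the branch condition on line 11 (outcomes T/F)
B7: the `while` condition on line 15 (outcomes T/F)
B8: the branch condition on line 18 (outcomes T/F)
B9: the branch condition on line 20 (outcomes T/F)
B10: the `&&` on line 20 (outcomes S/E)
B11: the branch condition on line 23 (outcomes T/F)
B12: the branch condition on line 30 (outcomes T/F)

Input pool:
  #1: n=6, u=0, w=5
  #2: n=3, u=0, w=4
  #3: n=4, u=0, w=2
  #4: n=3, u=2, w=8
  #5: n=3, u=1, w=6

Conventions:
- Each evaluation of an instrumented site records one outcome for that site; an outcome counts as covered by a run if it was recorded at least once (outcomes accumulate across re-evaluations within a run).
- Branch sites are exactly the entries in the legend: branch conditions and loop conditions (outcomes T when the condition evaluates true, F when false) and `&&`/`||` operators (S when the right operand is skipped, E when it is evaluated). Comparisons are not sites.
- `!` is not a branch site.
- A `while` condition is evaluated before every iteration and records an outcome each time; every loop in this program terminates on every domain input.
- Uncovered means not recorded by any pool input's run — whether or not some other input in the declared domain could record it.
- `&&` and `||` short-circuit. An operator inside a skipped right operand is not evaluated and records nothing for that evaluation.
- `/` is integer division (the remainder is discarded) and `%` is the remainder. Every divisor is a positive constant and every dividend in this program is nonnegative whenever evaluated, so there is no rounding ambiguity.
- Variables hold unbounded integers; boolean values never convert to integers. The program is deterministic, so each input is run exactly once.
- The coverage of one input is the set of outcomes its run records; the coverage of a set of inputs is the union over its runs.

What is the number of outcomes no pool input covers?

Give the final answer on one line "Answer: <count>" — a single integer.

input #1, n=6, u=0, w=5: events B2->S, B1->T, B5->E, B4->F, B6->T, B7->F, B8->F, B10->S, B9->F, B11->F, B12->T; outcomes B1=T, B2=S, B4=F, B5=E, B6=T, B7=F, B8=F, B9=F, B10=S, B11=F, B12=T
input #2, n=3, u=0, w=4: events B2->E, B3->E, B1->T, B5->E, B4->F, B6->T, B7->F, B8->F, B10->E, B9->F, B11->T, B12->T; outcomes B1=T, B2=E, B3=E, B4=F, B5=E, B6=T, B7=F, B8=F, B9=F, B10=E, B11=T, B12=T
input #3, n=4, u=0, w=2: events B2->E, B3->S, B1->F, B5->S, B4->F, B6->T, B7->F, B8->F, B10->S, B9->F, B11->F, B12->F; outcomes B1=F, B2=E, B3=S, B4=F, B5=S, B6=T, B7=F, B8=F, B9=F, B10=S, B11=F, B12=F
input #4, n=3, u=2, w=8: events B2->E, B3->E, B1->F, B5->E, B4->T, B7->F, B8->T, B12->T; outcomes B1=F, B2=E, B3=E, B4=T, B5=E, B7=F, B8=T, B12=T
input #5, n=3, u=1, w=6: events B2->E, B3->E, B1->F, B5->E, B4->F, B6->T, B7->F, B8->F, B10->S, B9->F, B11->T, B12->T; outcomes B1=F, B2=E, B3=E, B4=F, B5=E, B6=T, B7=F, B8=F, B9=F, B10=S, B11=T, B12=T
union over the pool: B1=T, B1=F, B2=S, B2=E, B3=S, B3=E, B4=T, B4=F, B5=S, B5=E, B6=T, B7=F, B8=T, B8=F, B9=F, B10=S, B10=E, B11=T, B11=F, B12=T, B12=F
uncovered (3 of 24): B6=F, B7=T, B9=T

Answer: 3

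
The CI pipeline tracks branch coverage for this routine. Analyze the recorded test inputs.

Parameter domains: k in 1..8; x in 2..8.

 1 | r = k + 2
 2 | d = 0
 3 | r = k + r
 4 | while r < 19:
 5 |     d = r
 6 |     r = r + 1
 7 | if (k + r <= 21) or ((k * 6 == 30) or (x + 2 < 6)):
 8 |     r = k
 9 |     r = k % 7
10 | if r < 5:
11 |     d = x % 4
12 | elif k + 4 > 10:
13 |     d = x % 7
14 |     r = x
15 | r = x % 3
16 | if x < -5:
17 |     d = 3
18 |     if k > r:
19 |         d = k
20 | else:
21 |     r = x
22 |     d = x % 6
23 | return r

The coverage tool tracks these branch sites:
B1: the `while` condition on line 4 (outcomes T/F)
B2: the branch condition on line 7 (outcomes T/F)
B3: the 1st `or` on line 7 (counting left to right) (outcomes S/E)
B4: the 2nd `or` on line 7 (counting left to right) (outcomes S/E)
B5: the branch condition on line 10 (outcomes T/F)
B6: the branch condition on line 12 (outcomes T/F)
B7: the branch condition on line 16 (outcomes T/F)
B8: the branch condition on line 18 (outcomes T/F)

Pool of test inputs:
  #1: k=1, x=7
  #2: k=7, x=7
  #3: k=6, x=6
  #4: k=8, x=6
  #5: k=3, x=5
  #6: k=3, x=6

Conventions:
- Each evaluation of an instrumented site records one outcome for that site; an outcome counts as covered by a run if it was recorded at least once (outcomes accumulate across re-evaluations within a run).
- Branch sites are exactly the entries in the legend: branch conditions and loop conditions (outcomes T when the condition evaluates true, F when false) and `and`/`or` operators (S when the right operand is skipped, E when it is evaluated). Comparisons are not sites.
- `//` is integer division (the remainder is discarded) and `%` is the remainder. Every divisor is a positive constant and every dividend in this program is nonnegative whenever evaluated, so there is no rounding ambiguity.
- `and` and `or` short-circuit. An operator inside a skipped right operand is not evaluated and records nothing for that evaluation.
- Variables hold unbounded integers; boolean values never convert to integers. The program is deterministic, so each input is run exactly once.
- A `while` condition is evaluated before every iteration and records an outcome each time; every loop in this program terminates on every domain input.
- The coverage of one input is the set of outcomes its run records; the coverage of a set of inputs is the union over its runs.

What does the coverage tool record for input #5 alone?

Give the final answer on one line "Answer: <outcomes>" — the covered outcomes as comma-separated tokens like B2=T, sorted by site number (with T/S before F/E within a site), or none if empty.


Event log for input #5 (k=3, x=5):
  B1->T, B1->T, B1->T, B1->T, B1->T, B1->T, B1->T, B1->T, B1->T, B1->T
  B1->T, B1->F, B3->E, B4->E, B2->F, B5->F, B6->F, B7->F
deduplicating events, the covered set is: B1=T, B1=F, B2=F, B3=E, B4=E, B5=F, B6=F, B7=F
Answer: B1=T, B1=F, B2=F, B3=E, B4=E, B5=F, B6=F, B7=F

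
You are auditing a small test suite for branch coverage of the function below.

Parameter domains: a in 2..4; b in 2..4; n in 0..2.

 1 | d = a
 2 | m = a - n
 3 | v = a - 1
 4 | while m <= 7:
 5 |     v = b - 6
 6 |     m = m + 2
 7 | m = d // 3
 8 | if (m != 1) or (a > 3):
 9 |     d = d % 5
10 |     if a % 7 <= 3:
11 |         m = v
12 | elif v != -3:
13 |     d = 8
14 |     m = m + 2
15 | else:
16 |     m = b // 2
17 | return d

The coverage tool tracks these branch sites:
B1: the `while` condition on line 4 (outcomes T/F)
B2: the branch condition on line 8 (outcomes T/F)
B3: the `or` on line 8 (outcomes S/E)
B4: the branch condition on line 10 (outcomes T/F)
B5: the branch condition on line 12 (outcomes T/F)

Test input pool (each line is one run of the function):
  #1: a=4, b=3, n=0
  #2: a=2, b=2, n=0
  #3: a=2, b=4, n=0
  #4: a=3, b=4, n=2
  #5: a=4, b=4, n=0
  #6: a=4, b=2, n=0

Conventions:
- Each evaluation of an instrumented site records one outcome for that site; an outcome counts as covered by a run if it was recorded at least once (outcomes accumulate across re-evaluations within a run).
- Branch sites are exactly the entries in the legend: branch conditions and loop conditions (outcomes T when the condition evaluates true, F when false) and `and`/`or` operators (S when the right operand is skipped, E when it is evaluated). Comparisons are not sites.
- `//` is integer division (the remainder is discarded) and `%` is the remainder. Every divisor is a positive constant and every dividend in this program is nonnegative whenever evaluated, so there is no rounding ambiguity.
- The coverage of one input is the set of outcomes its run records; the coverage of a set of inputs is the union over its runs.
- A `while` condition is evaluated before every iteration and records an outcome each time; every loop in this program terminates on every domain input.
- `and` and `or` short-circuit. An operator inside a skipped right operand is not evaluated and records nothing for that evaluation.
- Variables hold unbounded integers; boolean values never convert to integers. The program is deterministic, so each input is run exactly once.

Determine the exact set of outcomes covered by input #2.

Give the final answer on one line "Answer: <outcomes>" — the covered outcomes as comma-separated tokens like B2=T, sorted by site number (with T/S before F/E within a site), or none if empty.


Simulating input #2 (a=2, b=2, n=0) step by step:
  B1->T, B1->T, B1->T, B1->F, B3->S, B2->T, B4->T
collecting distinct outcomes: B1=T, B1=F, B2=T, B3=S, B4=T
Answer: B1=T, B1=F, B2=T, B3=S, B4=T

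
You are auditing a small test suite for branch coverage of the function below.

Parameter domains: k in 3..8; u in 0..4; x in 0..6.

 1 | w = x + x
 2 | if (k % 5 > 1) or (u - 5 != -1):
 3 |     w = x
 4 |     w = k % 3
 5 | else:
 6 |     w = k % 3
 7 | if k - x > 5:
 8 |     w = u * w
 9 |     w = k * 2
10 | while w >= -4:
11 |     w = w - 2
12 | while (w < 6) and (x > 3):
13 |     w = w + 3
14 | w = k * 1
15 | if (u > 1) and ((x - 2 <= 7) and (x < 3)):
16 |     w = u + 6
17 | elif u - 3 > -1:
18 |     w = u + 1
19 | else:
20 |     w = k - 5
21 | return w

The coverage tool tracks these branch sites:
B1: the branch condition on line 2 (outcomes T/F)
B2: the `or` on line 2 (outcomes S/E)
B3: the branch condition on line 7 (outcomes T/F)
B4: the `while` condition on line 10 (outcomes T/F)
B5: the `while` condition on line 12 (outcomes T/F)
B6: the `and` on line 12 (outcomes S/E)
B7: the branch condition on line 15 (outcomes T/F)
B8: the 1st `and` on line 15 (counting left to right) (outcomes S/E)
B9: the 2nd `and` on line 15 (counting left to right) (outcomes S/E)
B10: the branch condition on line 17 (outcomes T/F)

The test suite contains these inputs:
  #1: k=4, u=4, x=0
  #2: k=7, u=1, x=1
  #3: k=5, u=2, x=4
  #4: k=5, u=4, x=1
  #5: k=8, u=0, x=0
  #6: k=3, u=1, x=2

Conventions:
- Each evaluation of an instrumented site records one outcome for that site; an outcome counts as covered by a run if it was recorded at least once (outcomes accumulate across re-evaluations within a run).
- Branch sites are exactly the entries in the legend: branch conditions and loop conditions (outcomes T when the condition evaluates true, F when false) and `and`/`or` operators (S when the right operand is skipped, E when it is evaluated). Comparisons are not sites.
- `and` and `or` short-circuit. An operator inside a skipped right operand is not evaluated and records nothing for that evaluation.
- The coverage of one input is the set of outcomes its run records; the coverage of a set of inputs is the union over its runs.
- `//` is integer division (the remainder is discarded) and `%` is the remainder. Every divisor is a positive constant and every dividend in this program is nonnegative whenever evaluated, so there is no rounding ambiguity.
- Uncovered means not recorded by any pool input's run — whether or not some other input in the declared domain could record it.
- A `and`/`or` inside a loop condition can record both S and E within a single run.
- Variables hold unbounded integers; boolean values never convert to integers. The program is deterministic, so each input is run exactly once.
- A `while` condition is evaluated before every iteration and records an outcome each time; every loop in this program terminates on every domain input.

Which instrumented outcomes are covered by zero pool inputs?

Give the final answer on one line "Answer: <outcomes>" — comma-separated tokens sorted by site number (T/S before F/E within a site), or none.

#1 (k=4, u=4, x=0) -> covered: B1=T, B2=S, B3=F, B4=T, B4=F, B5=F, B6=E, B7=T, B8=E, B9=E
#2 (k=7, u=1, x=1) -> covered: B1=T, B2=S, B3=T, B4=T, B4=F, B5=F, B6=E, B7=F, B8=S, B10=F
#3 (k=5, u=2, x=4) -> covered: B1=T, B2=E, B3=F, B4=T, B4=F, B5=T, B5=F, B6=S, B6=E, B7=F, B8=E, B9=E, B10=F
#4 (k=5, u=4, x=1) -> covered: B1=F, B2=E, B3=F, B4=T, B4=F, B5=F, B6=E, B7=T, B8=E, B9=E
#5 (k=8, u=0, x=0) -> covered: B1=T, B2=S, B3=T, B4=T, B4=F, B5=F, B6=E, B7=F, B8=S, B10=F
#6 (k=3, u=1, x=2) -> covered: B1=T, B2=S, B3=F, B4=T, B4=F, B5=F, B6=E, B7=F, B8=S, B10=F
union over the pool: B1=T, B1=F, B2=S, B2=E, B3=T, B3=F, B4=T, B4=F, B5=T, B5=F, B6=S, B6=E, B7=T, B7=F, B8=S, B8=E, B9=E, B10=F
uncovered (2 of 20): B9=S, B10=T

Answer: B9=S, B10=T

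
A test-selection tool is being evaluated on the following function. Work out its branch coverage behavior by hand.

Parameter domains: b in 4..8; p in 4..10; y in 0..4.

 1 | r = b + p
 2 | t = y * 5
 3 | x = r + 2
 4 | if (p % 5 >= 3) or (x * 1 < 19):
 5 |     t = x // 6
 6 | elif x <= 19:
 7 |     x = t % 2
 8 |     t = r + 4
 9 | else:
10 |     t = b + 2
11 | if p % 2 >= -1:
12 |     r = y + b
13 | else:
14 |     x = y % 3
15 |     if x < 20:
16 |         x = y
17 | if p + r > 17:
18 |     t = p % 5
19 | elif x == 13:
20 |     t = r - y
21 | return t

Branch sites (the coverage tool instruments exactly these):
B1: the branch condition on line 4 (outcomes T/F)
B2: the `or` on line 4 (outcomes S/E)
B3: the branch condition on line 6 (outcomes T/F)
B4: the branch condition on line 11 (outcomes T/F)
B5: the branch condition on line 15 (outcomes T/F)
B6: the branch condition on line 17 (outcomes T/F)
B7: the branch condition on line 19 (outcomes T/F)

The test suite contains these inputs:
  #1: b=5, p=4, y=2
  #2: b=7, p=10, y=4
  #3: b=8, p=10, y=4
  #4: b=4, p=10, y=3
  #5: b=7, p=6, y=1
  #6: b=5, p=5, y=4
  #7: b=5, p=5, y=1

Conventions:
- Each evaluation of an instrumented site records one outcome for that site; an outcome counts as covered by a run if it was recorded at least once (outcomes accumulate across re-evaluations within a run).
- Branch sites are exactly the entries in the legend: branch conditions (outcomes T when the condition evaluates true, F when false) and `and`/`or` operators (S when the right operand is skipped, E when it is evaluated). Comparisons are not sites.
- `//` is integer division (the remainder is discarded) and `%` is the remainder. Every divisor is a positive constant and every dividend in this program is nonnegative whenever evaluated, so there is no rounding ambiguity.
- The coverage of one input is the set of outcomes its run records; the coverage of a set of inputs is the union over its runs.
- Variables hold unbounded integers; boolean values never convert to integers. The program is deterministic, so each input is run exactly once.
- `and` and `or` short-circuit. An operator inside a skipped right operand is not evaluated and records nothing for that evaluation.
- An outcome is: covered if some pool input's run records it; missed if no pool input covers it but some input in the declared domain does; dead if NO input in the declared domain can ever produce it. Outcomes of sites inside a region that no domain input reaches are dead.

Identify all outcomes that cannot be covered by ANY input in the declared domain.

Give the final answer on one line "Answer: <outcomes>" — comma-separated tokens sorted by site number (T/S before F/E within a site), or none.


exhaustive pass over the 175-input domain:
  B4=F: zero occurrences over every domain input -> dead
  B5=T: zero occurrences over every domain input -> dead
  B5=F: zero occurrences over every domain input -> dead
  reachable outcomes have witnesses, e.g. B1=T (e.g. b=4, p=4, y=0), B1=F (e.g. b=7, p=10, y=0), B2=S (e.g. b=4, p=4, y=0), B2=E (e.g. b=4, p=5, y=0)
Answer: B4=F, B5=T, B5=F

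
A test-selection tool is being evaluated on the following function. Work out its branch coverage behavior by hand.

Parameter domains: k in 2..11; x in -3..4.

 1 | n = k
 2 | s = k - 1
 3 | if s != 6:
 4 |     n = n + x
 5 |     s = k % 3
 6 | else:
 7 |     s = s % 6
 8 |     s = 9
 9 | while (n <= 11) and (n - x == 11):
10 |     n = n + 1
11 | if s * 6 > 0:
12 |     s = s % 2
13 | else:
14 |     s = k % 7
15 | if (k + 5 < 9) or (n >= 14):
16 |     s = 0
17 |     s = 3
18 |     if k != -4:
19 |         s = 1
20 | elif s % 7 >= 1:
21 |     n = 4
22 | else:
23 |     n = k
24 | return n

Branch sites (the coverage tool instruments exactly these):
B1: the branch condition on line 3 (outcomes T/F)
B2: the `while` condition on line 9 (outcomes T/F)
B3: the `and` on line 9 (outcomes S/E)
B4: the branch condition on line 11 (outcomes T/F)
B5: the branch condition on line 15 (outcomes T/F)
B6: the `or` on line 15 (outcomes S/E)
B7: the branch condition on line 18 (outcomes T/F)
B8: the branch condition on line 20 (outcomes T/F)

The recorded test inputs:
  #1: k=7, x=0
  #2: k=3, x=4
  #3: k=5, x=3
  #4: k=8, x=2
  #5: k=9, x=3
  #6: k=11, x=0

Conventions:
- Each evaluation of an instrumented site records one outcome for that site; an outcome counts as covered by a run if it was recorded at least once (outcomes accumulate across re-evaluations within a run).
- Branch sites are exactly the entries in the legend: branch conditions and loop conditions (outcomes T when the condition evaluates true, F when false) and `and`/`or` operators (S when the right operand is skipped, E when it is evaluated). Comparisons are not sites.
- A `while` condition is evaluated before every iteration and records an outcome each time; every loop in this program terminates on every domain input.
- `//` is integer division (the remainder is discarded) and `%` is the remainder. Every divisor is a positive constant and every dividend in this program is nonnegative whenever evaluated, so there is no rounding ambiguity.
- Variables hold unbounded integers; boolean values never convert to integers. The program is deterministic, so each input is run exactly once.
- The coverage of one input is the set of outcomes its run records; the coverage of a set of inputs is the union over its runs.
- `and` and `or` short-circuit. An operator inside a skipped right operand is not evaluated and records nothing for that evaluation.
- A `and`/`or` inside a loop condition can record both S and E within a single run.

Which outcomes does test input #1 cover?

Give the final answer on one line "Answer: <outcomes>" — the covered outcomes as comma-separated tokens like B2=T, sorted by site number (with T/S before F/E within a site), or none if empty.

Simulating input #1 (k=7, x=0) step by step:
  B1->F, B3->E, B2->F, B4->T, B6->E, B5->F, B8->T
distinct outcomes covered: B1=F, B2=F, B3=E, B4=T, B5=F, B6=E, B8=T

Answer: B1=F, B2=F, B3=E, B4=T, B5=F, B6=E, B8=T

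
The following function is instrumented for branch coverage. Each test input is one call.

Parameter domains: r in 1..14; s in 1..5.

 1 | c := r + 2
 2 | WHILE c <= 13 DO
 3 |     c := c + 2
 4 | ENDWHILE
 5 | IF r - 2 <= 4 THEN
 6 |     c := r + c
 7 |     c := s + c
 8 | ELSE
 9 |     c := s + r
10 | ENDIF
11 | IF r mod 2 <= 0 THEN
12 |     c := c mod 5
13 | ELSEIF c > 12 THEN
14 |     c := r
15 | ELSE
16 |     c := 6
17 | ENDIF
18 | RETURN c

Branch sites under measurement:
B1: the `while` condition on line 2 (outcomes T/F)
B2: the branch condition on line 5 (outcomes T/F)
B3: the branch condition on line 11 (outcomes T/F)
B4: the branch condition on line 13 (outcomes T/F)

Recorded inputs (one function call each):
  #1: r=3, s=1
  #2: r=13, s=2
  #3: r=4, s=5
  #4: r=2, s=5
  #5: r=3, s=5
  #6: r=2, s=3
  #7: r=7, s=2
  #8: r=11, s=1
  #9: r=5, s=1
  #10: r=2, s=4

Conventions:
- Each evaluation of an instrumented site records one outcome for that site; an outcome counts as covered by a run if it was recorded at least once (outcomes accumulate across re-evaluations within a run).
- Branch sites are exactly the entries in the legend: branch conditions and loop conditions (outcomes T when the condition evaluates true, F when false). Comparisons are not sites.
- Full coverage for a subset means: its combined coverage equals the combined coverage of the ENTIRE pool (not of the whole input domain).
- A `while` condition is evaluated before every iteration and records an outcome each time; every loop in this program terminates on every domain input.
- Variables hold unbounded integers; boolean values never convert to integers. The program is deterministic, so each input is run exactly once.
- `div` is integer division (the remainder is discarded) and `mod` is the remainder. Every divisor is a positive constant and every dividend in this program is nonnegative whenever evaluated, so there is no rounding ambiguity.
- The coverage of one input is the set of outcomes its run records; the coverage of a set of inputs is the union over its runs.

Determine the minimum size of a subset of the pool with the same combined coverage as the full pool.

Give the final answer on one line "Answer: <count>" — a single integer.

run #1 (r=3, s=1) runs B1->T, B1->T, B1->T, B1->T, B1->T, B1->F, B2->T, B3->F, B4->T; records B1=T, B1=F, B2=T, B3=F, B4=T
run #2 (r=13, s=2) runs B1->F, B2->F, B3->F, B4->T; records B1=F, B2=F, B3=F, B4=T
run #3 (r=4, s=5) runs B1->T, B1->T, B1->T, B1->T, B1->F, B2->T, B3->T; records B1=T, B1=F, B2=T, B3=T
run #4 (r=2, s=5) runs B1->T, B1->T, B1->T, B1->T, B1->T, B1->F, B2->T, B3->T; records B1=T, B1=F, B2=T, B3=T
run #5 (r=3, s=5) runs B1->T, B1->T, B1->T, B1->T, B1->T, B1->F, B2->T, B3->F, B4->T; records B1=T, B1=F, B2=T, B3=F, B4=T
run #6 (r=2, s=3) runs B1->T, B1->T, B1->T, B1->T, B1->T, B1->F, B2->T, B3->T; records B1=T, B1=F, B2=T, B3=T
run #7 (r=7, s=2) runs B1->T, B1->T, B1->T, B1->F, B2->F, B3->F, B4->F; records B1=T, B1=F, B2=F, B3=F, B4=F
run #8 (r=11, s=1) runs B1->T, B1->F, B2->F, B3->F, B4->F; records B1=T, B1=F, B2=F, B3=F, B4=F
run #9 (r=5, s=1) runs B1->T, B1->T, B1->T, B1->T, B1->F, B2->T, B3->F, B4->T; records B1=T, B1=F, B2=T, B3=F, B4=T
run #10 (r=2, s=4) runs B1->T, B1->T, B1->T, B1->T, B1->T, B1->F, B2->T, B3->T; records B1=T, B1=F, B2=T, B3=T
together the pool reaches 8 outcomes: B1=T, B1=F, B2=T, B2=F, B3=T, B3=F, B4=T, B4=F
no size-1 subset reaches all 8 outcomes (best union: 5/8)
no size-2 subset reaches all 8 outcomes (best union: 7/8)
size 3: inputs {1, 3, 7} cover all 8 outcomes, and no lexicographically smaller subset of this size does

Answer: 3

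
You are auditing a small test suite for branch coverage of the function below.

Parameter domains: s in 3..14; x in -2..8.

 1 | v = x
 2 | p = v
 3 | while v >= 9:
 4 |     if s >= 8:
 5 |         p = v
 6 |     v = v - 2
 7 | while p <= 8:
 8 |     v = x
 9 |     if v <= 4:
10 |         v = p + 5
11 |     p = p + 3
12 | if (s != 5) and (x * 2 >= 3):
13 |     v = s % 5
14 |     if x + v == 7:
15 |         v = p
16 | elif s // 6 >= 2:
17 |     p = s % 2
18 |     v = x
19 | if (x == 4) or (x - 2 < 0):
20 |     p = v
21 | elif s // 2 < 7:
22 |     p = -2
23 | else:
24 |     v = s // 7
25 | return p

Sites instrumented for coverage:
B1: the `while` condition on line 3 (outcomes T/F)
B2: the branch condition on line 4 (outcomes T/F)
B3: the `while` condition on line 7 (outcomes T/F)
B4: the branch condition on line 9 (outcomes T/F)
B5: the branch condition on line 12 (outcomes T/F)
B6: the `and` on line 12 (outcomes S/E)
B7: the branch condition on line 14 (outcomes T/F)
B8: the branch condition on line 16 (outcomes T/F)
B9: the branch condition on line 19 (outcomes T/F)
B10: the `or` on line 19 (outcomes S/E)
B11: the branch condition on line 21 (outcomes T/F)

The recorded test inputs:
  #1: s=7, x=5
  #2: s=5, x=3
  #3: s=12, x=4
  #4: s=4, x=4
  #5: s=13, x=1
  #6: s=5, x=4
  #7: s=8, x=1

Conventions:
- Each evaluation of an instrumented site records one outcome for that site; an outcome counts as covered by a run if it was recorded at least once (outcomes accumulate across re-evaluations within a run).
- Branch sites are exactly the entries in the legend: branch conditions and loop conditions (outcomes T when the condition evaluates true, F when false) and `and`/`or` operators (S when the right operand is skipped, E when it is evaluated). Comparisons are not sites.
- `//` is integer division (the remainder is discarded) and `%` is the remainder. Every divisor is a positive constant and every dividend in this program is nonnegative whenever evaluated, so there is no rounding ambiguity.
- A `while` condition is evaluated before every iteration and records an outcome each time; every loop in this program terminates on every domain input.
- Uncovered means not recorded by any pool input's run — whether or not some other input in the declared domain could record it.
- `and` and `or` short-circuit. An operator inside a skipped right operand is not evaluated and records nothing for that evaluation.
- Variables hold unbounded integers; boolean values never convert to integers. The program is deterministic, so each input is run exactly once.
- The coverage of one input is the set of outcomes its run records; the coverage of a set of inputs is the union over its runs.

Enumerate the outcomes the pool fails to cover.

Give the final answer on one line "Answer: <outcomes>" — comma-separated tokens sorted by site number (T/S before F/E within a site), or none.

input #1, s=7, x=5: outcomes B1=F, B3=T, B3=F, B4=F, B5=T, B6=E, B7=T, B9=F, B10=E, B11=T
input #2, s=5, x=3: outcomes B1=F, B3=T, B3=F, B4=T, B5=F, B6=S, B8=F, B9=F, B10=E, B11=T
input #3, s=12, x=4: outcomes B1=F, B3=T, B3=F, B4=T, B5=T, B6=E, B7=F, B9=T, B10=S
input #4, s=4, x=4: outcomes B1=F, B3=T, B3=F, B4=T, B5=T, B6=E, B7=F, B9=T, B10=S
input #5, s=13, x=1: outcomes B1=F, B3=T, B3=F, B4=T, B5=F, B6=E, B8=T, B9=T, B10=E
input #6, s=5, x=4: outcomes B1=F, B3=T, B3=F, B4=T, B5=F, B6=S, B8=F, B9=T, B10=S
input #7, s=8, x=1: outcomes B1=F, B3=T, B3=F, B4=T, B5=F, B6=E, B8=F, B9=T, B10=E
union over the pool: B1=F, B3=T, B3=F, B4=T, B4=F, B5=T, B5=F, B6=S, B6=E, B7=T, B7=F, B8=T, B8=F, B9=T, B9=F, B10=S, B10=E, B11=T
uncovered (4 of 22): B1=T, B2=T, B2=F, B11=F

Answer: B1=T, B2=T, B2=F, B11=F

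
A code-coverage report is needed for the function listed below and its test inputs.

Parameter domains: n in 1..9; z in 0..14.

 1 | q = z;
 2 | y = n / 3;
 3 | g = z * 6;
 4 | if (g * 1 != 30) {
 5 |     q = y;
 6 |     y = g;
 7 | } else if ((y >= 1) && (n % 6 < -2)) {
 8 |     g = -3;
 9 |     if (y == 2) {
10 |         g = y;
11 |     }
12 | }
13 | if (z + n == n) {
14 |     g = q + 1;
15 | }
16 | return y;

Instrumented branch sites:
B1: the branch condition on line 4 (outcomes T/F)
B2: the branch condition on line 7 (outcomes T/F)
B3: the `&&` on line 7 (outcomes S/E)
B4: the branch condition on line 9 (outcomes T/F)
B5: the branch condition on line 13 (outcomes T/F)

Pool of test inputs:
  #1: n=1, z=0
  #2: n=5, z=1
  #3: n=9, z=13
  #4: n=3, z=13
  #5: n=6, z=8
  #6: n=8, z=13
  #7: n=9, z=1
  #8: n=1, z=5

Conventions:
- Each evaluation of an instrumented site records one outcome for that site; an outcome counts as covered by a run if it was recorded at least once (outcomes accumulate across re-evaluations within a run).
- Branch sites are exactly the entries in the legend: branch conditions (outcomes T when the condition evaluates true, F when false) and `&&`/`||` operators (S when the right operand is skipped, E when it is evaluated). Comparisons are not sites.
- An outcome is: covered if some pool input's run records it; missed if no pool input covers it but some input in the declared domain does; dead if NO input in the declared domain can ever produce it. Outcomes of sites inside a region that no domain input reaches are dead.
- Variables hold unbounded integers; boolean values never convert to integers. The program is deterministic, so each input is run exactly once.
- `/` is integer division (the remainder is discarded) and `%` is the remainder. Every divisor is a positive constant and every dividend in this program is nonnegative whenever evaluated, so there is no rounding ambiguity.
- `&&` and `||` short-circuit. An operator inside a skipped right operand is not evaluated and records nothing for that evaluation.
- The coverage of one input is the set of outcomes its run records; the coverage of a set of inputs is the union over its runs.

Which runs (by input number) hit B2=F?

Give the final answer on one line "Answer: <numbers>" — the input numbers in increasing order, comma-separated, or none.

input #1 (n=1, z=0): never hits B2=F
input #2 (n=5, z=1): never hits B2=F
input #3 (n=9, z=13): never hits B2=F
input #4 (n=3, z=13): never hits B2=F
input #5 (n=6, z=8): never hits B2=F
input #6 (n=8, z=13): never hits B2=F
input #7 (n=9, z=1): never hits B2=F
input #8 (n=1, z=5): hits B2=F

Answer: 8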